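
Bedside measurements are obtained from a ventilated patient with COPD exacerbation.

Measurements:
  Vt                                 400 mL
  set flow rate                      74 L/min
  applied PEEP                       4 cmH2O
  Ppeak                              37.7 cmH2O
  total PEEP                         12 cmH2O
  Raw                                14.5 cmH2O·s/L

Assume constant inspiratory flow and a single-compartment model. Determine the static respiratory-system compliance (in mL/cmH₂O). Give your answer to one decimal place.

51.2

Flow: 74 L/min ÷ 60 = 1.2333 L/s.
Total PEEP = 12 cmH2O (set 4 + intrinsic 8); this is the baseline alveolar pressure.
Equation of motion (constant flow): PIP = Vt/C + R·V̇ + PEEP.
Vt/C = PIP − R·V̇ − PEEP = 37.7 − 14.5×1.2333 − 12 = 37.7 − 17.883 − 12 = 7.817 cmH2O.
C = Vt / 7.817 = 400 / 7.817 = 51.171 mL/cmH2O.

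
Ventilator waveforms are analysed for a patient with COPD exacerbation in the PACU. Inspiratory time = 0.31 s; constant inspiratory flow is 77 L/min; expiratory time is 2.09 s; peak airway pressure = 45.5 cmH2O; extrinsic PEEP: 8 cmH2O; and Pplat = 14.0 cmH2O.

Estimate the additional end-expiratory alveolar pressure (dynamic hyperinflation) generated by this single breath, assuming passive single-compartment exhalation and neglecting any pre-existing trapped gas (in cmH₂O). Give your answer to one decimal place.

Flow: 77 L/min ÷ 60 = 1.2833 L/s.
Vt = flow × Ti = 1.2833 L/s × 0.31 s × 1000 mL/L = 397.82 mL.
R = (PIP − Pplat)/V̇ = (45.5 − 14.0) / 1.2833 = 31.5/1.2833 = 24.546 cmH2O·s/L.
C = Vt/(Pplat − PEEP) = 397.82 / (14.0 − 8) = 397.82/6.0 = 66.303 mL/cmH2O.
τ = R × C = 24.546 × 0.0663 L/cmH2O = 1.627 s.
Fraction remaining = e^(−Te/τ) = e^(−2.09/1.627) = 0.2768; trapped volume = 397.82 × 0.2768 = 110.12 mL.
Additional alveolar pressure from trapping ≈ V_trapped / C = 110.12 / 66.303 = 1.661 cmH2O.

1.7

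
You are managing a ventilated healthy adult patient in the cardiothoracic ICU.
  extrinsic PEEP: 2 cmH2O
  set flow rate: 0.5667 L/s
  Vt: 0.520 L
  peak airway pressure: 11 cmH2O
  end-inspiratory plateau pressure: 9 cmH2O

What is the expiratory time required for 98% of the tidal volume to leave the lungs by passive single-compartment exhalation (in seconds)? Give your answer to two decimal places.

R = (PIP − Pplat)/V̇ = (11 − 9) / 0.5667 = 2.0/0.5667 = 3.529 cmH2O·s/L.
C = Vt/(Pplat − PEEP) = 520.0 / (9 − 2) = 520.0/7.0 = 74.286 mL/cmH2O.
τ = R × C = 3.529 × 0.07429 L/cmH2O = 0.2622 s.
t = −τ·ln(1 − 0.98) = −0.2622·ln(0.02) = 1.026 s.

1.03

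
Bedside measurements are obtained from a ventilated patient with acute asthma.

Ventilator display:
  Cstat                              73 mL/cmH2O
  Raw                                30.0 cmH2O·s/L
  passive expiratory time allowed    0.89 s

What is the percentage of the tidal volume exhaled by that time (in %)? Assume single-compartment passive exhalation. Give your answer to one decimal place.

33.4

τ = R × C = 30.0 × 73 mL/cmH2O = 30.0 × 0.073 L/cmH2O = 2.19 s.
Passive exhalation: V(t)/V₀ = e^(−t/τ) = e^(−0.89/2.19) = 0.666.
Fraction exhaled = 1 − 0.666 = 0.334 → 33.4%.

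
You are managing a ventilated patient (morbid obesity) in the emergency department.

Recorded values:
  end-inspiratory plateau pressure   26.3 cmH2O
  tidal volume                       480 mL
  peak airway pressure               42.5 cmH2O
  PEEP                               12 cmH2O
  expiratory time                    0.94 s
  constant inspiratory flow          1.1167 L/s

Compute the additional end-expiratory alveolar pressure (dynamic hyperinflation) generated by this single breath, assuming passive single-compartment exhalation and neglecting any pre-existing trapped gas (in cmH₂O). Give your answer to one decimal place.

2.1

R = (PIP − Pplat)/V̇ = (42.5 − 26.3) / 1.1167 = 16.2/1.1167 = 14.507 cmH2O·s/L.
C = Vt/(Pplat − PEEP) = 480.0 / (26.3 − 12) = 480.0/14.3 = 33.566 mL/cmH2O.
τ = R × C = 14.507 × 0.03357 L/cmH2O = 0.487 s.
Fraction remaining = e^(−Te/τ) = e^(−0.94/0.487) = 0.1451; trapped volume = 480.0 × 0.1451 = 69.648 mL.
Additional alveolar pressure from trapping ≈ V_trapped / C = 69.648 / 33.566 = 2.075 cmH2O.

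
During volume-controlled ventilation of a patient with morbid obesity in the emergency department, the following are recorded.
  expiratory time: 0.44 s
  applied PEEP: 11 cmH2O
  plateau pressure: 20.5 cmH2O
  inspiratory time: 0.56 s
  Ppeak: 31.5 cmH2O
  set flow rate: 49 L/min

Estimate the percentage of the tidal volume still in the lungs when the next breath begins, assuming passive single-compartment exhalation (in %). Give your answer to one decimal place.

50.7

Flow: 49 L/min ÷ 60 = 0.8167 L/s.
Vt = flow × Ti = 0.8167 L/s × 0.56 s × 1000 mL/L = 457.35 mL.
R = (PIP − Pplat)/V̇ = (31.5 − 20.5) / 0.8167 = 11.0/0.8167 = 13.469 cmH2O·s/L.
C = Vt/(Pplat − PEEP) = 457.35 / (20.5 − 11) = 457.35/9.5 = 48.142 mL/cmH2O.
τ = R × C = 13.469 × 0.04814 L/cmH2O = 0.6484 s.
Fraction remaining at end-expiration = e^(−Te/τ) = e^(−0.44/0.6484) = 0.5073 → 50.73%.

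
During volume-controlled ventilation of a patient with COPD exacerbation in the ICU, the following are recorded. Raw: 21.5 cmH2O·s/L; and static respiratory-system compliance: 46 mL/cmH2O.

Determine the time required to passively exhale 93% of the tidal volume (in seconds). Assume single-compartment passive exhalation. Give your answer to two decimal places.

2.63

τ = R × C = 21.5 × 46 mL/cmH2O = 21.5 × 0.046 L/cmH2O = 0.989 s.
Exhaled fraction f = 1 − e^(−t/τ) → t = −τ·ln(1 − f) = −0.989·ln(0.07) = 2.63 s.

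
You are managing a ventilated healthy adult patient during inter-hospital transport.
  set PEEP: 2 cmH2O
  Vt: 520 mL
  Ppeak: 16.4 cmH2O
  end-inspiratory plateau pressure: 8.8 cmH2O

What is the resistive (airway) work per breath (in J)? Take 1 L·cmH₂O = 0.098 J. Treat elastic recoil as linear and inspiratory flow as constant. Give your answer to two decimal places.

With constant inspiratory flow the resistive pressure is constant at PIP − Pplat = 16.4 − 8.8 = 7.6 cmH2O, so resistive work = 7.6 × 0.520 = 3.952 L·cmH2O.
× 0.098 J/(L·cmH2O) → 0.3873 J.

0.39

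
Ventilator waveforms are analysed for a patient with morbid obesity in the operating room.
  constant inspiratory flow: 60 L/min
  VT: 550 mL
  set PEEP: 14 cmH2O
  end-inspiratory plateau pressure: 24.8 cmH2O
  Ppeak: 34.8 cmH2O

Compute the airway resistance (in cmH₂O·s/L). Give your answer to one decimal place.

10.0

Flow: 60 L/min ÷ 60 = 1 L/s.
Raw = (PIP − Pplat) / flow = (34.8 − 24.8) / 1 = 10.0 / 1 = 10.0 cmH2O·s/L.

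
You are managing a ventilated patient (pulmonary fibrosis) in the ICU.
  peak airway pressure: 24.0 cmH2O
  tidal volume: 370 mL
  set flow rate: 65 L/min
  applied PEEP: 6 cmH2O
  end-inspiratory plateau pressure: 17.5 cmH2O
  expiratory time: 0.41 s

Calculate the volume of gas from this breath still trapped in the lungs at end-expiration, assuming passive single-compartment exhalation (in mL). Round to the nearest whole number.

44

Flow: 65 L/min ÷ 60 = 1.0833 L/s.
R = (PIP − Pplat)/V̇ = (24.0 − 17.5) / 1.0833 = 6.5/1.0833 = 6.0 cmH2O·s/L.
C = Vt/(Pplat − PEEP) = 370.0 / (17.5 − 6) = 370.0/11.5 = 32.174 mL/cmH2O.
τ = R × C = 6.0 × 0.03217 L/cmH2O = 0.193 s.
Fraction remaining = e^(−Te/τ) = e^(−0.41/0.193) = 0.1195.
Trapped volume = 370.0 × 0.1195 = 44.215 mL.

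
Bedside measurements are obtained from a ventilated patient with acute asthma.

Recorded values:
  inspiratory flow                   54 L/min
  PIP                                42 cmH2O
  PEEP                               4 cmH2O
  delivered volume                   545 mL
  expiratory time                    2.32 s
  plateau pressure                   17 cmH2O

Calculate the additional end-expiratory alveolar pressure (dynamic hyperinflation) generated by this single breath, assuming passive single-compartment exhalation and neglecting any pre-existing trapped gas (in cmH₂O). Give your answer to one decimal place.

1.8

Flow: 54 L/min ÷ 60 = 0.9 L/s.
R = (PIP − Pplat)/V̇ = (42 − 17) / 0.9 = 25.0/0.9 = 27.778 cmH2O·s/L.
C = Vt/(Pplat − PEEP) = 545.0 / (17 − 4) = 545.0/13.0 = 41.923 mL/cmH2O.
τ = R × C = 27.778 × 0.04192 L/cmH2O = 1.164 s.
Fraction remaining = e^(−Te/τ) = e^(−2.32/1.164) = 0.1363; trapped volume = 545.0 × 0.1363 = 74.284 mL.
Additional alveolar pressure from trapping ≈ V_trapped / C = 74.284 / 41.923 = 1.772 cmH2O.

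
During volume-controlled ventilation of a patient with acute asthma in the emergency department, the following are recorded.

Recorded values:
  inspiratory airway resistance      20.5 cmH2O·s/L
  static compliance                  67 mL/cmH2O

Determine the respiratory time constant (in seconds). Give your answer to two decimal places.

1.37

τ = R × C = 20.5 × 67 mL/cmH2O = 20.5 × 0.067 L/cmH2O = 1.374 s.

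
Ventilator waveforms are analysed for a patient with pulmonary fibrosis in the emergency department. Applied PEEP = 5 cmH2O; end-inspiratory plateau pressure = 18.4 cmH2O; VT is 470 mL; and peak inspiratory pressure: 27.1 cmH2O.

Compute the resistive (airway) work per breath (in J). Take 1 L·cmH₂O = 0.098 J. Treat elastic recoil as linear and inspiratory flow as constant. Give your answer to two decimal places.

With constant inspiratory flow the resistive pressure is constant at PIP − Pplat = 27.1 − 18.4 = 8.7 cmH2O, so resistive work = 8.7 × 0.470 = 4.089 L·cmH2O.
× 0.098 J/(L·cmH2O) → 0.4007 J.

0.40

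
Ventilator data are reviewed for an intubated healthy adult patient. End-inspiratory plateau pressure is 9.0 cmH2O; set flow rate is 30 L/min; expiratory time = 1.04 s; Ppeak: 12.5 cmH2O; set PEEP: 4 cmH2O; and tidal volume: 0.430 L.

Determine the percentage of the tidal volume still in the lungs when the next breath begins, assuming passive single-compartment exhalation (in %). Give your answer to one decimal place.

Flow: 30 L/min ÷ 60 = 0.5 L/s.
R = (PIP − Pplat)/V̇ = (12.5 − 9.0) / 0.5 = 3.5/0.5 = 7.0 cmH2O·s/L.
C = Vt/(Pplat − PEEP) = 430.0 / (9.0 − 4) = 430.0/5.0 = 86.0 mL/cmH2O.
τ = R × C = 7.0 × 0.086 L/cmH2O = 0.602 s.
Fraction remaining at end-expiration = e^(−Te/τ) = e^(−1.04/0.602) = 0.1777 → 17.77%.

17.8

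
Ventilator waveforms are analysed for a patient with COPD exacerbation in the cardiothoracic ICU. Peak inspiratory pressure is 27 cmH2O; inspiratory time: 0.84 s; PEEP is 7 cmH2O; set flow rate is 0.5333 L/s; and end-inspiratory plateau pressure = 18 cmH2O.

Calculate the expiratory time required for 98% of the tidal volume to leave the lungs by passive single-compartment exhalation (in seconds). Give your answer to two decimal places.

2.69

Vt = flow × Ti = 0.5333 L/s × 0.84 s × 1000 mL/L = 447.97 mL.
R = (PIP − Pplat)/V̇ = (27 − 18) / 0.5333 = 9.0/0.5333 = 16.876 cmH2O·s/L.
C = Vt/(Pplat − PEEP) = 447.97 / (18 − 7) = 447.97/11.0 = 40.725 mL/cmH2O.
τ = R × C = 16.876 × 0.04073 L/cmH2O = 0.6874 s.
t = −τ·ln(1 − 0.98) = −0.6874·ln(0.02) = 2.689 s.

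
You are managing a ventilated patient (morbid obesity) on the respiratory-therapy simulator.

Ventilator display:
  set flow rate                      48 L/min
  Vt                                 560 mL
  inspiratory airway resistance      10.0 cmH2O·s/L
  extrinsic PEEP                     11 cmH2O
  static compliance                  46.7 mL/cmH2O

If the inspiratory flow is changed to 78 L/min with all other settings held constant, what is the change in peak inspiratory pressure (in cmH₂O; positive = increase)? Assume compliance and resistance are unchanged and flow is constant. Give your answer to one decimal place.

5.0

Flow: 48 L/min ÷ 60 = 0.8 L/s.
New flow: 78 L/min ÷ 60 = 1.3 L/s.
PIP = Vt/C + R·V̇ + PEEP (constant-flow equation of motion).
Only the resistive term changes: ΔPIP = R × ΔV̇ = 10.0 × (1.3 − 0.8) = 10.0 × 0.5 = 5.0 cmH2O.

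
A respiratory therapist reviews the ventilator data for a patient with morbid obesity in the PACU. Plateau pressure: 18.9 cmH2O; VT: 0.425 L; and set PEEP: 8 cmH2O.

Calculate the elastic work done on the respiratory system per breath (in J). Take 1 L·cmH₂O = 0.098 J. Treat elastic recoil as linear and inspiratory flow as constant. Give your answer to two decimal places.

Elastic work ≈ ½ × (Pplat − PEEP) × Vt = 0.5 × (18.9 − 8) × 0.425 L = 0.5 × 10.9 × 0.425 = 2.316 L·cmH2O.
× 0.098 J/(L·cmH2O) → 0.227 J.

0.23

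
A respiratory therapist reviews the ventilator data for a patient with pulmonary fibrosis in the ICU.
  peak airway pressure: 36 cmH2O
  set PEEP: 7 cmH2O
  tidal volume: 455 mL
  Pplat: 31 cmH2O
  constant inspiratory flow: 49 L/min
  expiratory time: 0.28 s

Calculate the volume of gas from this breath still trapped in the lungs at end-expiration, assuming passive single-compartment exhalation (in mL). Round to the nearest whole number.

Flow: 49 L/min ÷ 60 = 0.8167 L/s.
R = (PIP − Pplat)/V̇ = (36 − 31) / 0.8167 = 5.0/0.8167 = 6.122 cmH2O·s/L.
C = Vt/(Pplat − PEEP) = 455.0 / (31 − 7) = 455.0/24.0 = 18.958 mL/cmH2O.
τ = R × C = 6.122 × 0.01896 L/cmH2O = 0.1161 s.
Fraction remaining = e^(−Te/τ) = e^(−0.28/0.1161) = 0.08966.
Trapped volume = 455.0 × 0.08966 = 40.795 mL.

41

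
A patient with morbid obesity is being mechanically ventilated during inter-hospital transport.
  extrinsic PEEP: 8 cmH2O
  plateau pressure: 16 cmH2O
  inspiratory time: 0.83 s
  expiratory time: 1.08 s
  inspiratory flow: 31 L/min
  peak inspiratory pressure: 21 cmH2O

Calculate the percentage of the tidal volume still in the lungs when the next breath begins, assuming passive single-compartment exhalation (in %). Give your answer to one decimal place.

Flow: 31 L/min ÷ 60 = 0.5167 L/s.
Vt = flow × Ti = 0.5167 L/s × 0.83 s × 1000 mL/L = 428.86 mL.
R = (PIP − Pplat)/V̇ = (21 − 16) / 0.5167 = 5.0/0.5167 = 9.677 cmH2O·s/L.
C = Vt/(Pplat − PEEP) = 428.86 / (16 − 8) = 428.86/8.0 = 53.608 mL/cmH2O.
τ = R × C = 9.677 × 0.05361 L/cmH2O = 0.5188 s.
Fraction remaining at end-expiration = e^(−Te/τ) = e^(−1.08/0.5188) = 0.1247 → 12.47%.

12.5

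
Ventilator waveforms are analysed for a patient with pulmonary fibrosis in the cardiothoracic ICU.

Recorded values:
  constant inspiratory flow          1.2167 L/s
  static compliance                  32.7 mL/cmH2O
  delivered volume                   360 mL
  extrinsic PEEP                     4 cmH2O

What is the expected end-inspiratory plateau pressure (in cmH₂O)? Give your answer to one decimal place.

15.0

Pplat = PEEP + Vt / Cstat = 4 + 360 / 32.7 = 4 + 11.009 = 15.009 cmH2O.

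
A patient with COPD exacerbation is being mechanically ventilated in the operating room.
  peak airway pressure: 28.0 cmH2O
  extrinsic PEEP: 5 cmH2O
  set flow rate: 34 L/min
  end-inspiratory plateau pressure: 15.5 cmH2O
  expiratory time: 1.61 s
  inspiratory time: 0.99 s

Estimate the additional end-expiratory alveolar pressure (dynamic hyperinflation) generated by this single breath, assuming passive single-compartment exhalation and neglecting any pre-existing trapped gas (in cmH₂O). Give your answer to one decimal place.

Flow: 34 L/min ÷ 60 = 0.5667 L/s.
Vt = flow × Ti = 0.5667 L/s × 0.99 s × 1000 mL/L = 561.03 mL.
R = (PIP − Pplat)/V̇ = (28.0 − 15.5) / 0.5667 = 12.5/0.5667 = 22.058 cmH2O·s/L.
C = Vt/(Pplat − PEEP) = 561.03 / (15.5 − 5) = 561.03/10.5 = 53.431 mL/cmH2O.
τ = R × C = 22.058 × 0.05343 L/cmH2O = 1.179 s.
Fraction remaining = e^(−Te/τ) = e^(−1.61/1.179) = 0.2552; trapped volume = 561.03 × 0.2552 = 143.17 mL.
Additional alveolar pressure from trapping ≈ V_trapped / C = 143.17 / 53.431 = 2.68 cmH2O.

2.7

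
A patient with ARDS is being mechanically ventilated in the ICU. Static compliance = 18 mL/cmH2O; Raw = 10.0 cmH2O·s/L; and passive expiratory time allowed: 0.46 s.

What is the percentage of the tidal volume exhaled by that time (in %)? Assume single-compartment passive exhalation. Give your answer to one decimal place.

τ = R × C = 10.0 × 18 mL/cmH2O = 10.0 × 0.018 L/cmH2O = 0.18 s.
Passive exhalation: V(t)/V₀ = e^(−t/τ) = e^(−0.46/0.18) = 0.07765.
Fraction exhaled = 1 − 0.07765 = 0.9224 → 92.24%.

92.2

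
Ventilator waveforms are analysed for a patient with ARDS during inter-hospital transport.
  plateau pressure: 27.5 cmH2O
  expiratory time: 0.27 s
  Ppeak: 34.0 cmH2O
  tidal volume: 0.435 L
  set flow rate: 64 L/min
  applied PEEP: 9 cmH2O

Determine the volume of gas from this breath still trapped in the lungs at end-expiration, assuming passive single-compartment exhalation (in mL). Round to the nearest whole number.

Flow: 64 L/min ÷ 60 = 1.0667 L/s.
R = (PIP − Pplat)/V̇ = (34.0 − 27.5) / 1.0667 = 6.5/1.0667 = 6.094 cmH2O·s/L.
C = Vt/(Pplat − PEEP) = 435.0 / (27.5 − 9) = 435.0/18.5 = 23.514 mL/cmH2O.
τ = R × C = 6.094 × 0.02351 L/cmH2O = 0.1433 s.
Fraction remaining = e^(−Te/τ) = e^(−0.27/0.1433) = 0.152.
Trapped volume = 435.0 × 0.152 = 66.12 mL.

66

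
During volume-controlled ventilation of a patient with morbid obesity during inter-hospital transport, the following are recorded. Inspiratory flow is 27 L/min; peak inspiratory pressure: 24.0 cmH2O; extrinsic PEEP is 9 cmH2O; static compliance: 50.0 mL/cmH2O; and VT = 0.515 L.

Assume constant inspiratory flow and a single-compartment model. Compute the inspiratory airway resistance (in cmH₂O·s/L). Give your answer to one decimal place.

10.4

Flow: 27 L/min ÷ 60 = 0.45 L/s.
Equation of motion (constant flow): PIP = Vt/C + R·V̇ + PEEP.
R·V̇ = PIP − Vt/C − PEEP = 24.0 − 515/50.0 − 9 = 24.0 − 10.3 − 9 = 4.7 cmH2O.
R = 4.7 / 0.45 = 10.444 cmH2O·s/L.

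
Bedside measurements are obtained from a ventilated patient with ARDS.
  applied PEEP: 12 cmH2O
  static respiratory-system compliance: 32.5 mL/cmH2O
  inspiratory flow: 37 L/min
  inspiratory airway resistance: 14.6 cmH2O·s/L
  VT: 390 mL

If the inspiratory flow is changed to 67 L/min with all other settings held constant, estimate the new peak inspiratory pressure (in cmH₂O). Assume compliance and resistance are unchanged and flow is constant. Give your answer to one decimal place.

Flow: 37 L/min ÷ 60 = 0.6167 L/s.
New flow: 67 L/min ÷ 60 = 1.1167 L/s.
PIP = Vt/C + R·V̇ + PEEP (constant-flow equation of motion).
Only the resistive term changes: ΔPIP = R × ΔV̇ = 14.6 × (1.1167 − 0.6167) = 14.6 × 0.5 = 7.3 cmH2O.
Original PIP = 390/32.5 + 14.6×0.6167 + 12 = 33.004 cmH2O; new PIP = 33.004 + (7.3) = 40.304 cmH2O.

40.3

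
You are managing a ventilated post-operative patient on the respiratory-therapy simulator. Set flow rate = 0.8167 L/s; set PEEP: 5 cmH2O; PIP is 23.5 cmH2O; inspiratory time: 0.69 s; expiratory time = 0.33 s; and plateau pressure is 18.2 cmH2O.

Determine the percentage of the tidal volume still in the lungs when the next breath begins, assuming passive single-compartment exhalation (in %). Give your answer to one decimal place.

Vt = flow × Ti = 0.8167 L/s × 0.69 s × 1000 mL/L = 563.52 mL.
R = (PIP − Pplat)/V̇ = (23.5 − 18.2) / 0.8167 = 5.3/0.8167 = 6.49 cmH2O·s/L.
C = Vt/(Pplat − PEEP) = 563.52 / (18.2 − 5) = 563.52/13.2 = 42.691 mL/cmH2O.
τ = R × C = 6.49 × 0.04269 L/cmH2O = 0.2771 s.
Fraction remaining at end-expiration = e^(−Te/τ) = e^(−0.33/0.2771) = 0.3039 → 30.39%.

30.4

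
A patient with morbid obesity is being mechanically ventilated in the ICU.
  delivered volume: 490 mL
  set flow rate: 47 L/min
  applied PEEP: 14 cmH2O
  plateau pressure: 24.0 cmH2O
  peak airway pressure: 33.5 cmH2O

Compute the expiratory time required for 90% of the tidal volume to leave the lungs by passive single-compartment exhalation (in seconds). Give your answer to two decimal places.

1.37

Flow: 47 L/min ÷ 60 = 0.7833 L/s.
R = (PIP − Pplat)/V̇ = (33.5 − 24.0) / 0.7833 = 9.5/0.7833 = 12.128 cmH2O·s/L.
C = Vt/(Pplat − PEEP) = 490.0 / (24.0 − 14) = 490.0/10.0 = 49.0 mL/cmH2O.
τ = R × C = 12.128 × 0.049 L/cmH2O = 0.5943 s.
t = −τ·ln(1 − 0.90) = −0.5943·ln(0.1) = 1.368 s.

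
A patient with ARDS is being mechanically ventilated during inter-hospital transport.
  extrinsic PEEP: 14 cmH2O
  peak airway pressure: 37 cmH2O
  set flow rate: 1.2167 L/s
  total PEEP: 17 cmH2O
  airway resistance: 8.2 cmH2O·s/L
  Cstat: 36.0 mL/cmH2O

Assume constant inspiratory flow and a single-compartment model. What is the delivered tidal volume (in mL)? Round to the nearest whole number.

Total PEEP = 17 cmH2O (set 14 + intrinsic 3); this is the baseline alveolar pressure.
Equation of motion (constant flow): PIP = Vt/C + R·V̇ + PEEP.
Vt/C = PIP − R·V̇ − PEEP = 37 − 9.977 − 17 = 10.023 cmH2O.
Vt = C × 10.023 = 36.0 × 10.023 = 360.83 mL.

361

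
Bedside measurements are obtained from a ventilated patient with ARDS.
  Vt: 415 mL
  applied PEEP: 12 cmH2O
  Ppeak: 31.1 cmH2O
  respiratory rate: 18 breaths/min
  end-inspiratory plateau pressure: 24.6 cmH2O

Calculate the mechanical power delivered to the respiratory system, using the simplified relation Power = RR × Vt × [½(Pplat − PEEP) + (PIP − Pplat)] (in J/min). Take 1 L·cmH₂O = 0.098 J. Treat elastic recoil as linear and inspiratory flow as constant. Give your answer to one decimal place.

9.4

Per-breath work = Vt × [½(Pplat−PEEP) + (PIP−Pplat)] = 0.415 × [0.5×12.6 + 6.5] = 0.415 × 12.8 = 5.312 L·cmH2O.
Power = 18 × 5.312 = 95.616 L·cmH2O/min.
× 0.098 J/(L·cmH2O) → 9.37 J/min.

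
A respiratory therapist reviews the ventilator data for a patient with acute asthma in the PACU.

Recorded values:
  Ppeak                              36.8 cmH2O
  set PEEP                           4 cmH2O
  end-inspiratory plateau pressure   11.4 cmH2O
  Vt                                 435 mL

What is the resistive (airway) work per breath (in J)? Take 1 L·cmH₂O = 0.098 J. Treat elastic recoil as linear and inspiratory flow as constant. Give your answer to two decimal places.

1.08

With constant inspiratory flow the resistive pressure is constant at PIP − Pplat = 36.8 − 11.4 = 25.4 cmH2O, so resistive work = 25.4 × 0.435 = 11.049 L·cmH2O.
× 0.098 J/(L·cmH2O) → 1.083 J.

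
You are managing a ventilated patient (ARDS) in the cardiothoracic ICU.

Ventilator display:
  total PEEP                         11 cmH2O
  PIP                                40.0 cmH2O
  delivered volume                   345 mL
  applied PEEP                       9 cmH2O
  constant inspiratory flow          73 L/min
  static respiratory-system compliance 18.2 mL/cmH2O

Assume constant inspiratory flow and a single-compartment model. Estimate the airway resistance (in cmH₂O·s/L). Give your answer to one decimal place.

8.3

Flow: 73 L/min ÷ 60 = 1.2167 L/s.
Total PEEP = 11 cmH2O (set 9 + intrinsic 2); this is the baseline alveolar pressure.
Equation of motion (constant flow): PIP = Vt/C + R·V̇ + PEEP.
R·V̇ = PIP − Vt/C − PEEP = 40.0 − 345/18.2 − 11 = 40.0 − 18.956 − 11 = 10.044 cmH2O.
R = 10.044 / 1.2167 = 8.255 cmH2O·s/L.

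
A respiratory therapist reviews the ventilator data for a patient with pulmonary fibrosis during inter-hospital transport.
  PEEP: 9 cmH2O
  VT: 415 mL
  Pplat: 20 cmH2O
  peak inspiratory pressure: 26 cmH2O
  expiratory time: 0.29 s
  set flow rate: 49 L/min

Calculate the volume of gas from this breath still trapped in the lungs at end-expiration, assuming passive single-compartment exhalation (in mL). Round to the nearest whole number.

Flow: 49 L/min ÷ 60 = 0.8167 L/s.
R = (PIP − Pplat)/V̇ = (26 − 20) / 0.8167 = 6.0/0.8167 = 7.347 cmH2O·s/L.
C = Vt/(Pplat − PEEP) = 415.0 / (20 − 9) = 415.0/11.0 = 37.727 mL/cmH2O.
τ = R × C = 7.347 × 0.03773 L/cmH2O = 0.2772 s.
Fraction remaining = e^(−Te/τ) = e^(−0.29/0.2772) = 0.3513.
Trapped volume = 415.0 × 0.3513 = 145.79 mL.

146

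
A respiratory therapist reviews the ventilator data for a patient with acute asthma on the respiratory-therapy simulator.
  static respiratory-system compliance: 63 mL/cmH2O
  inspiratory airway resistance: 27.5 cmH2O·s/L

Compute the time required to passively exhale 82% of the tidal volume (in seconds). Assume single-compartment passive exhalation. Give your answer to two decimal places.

τ = R × C = 27.5 × 63 mL/cmH2O = 27.5 × 0.063 L/cmH2O = 1.733 s.
Exhaled fraction f = 1 − e^(−t/τ) → t = −τ·ln(1 − f) = −1.733·ln(0.18) = 2.972 s.

2.97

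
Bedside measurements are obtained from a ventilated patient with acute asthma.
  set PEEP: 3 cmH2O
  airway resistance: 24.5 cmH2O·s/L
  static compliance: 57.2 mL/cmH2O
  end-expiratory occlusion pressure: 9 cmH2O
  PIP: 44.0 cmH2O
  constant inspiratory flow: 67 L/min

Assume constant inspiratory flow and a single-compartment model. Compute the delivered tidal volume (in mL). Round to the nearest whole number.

437

Flow: 67 L/min ÷ 60 = 1.1167 L/s.
Total PEEP = 9 cmH2O (set 3 + intrinsic 6); this is the baseline alveolar pressure.
Equation of motion (constant flow): PIP = Vt/C + R·V̇ + PEEP.
Vt/C = PIP − R·V̇ − PEEP = 44.0 − 27.359 − 9 = 7.641 cmH2O.
Vt = C × 7.641 = 57.2 × 7.641 = 437.07 mL.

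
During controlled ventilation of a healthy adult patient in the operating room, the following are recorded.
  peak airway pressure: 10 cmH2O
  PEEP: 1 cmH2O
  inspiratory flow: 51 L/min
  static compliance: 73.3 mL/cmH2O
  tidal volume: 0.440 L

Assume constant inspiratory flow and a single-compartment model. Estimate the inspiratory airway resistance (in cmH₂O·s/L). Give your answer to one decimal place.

Flow: 51 L/min ÷ 60 = 0.85 L/s.
Equation of motion (constant flow): PIP = Vt/C + R·V̇ + PEEP.
R·V̇ = PIP − Vt/C − PEEP = 10 − 440/73.3 − 1 = 10 − 6.003 − 1 = 2.997 cmH2O.
R = 2.997 / 0.85 = 3.526 cmH2O·s/L.

3.5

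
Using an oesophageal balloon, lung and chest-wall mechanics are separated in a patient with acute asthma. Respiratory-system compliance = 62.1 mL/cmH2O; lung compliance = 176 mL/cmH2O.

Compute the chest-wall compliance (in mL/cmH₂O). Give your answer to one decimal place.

1/Ccw = 1/Crs − 1/CL.
1/Ccw = 1/62.1 − 1/176 = 0.01042.
Ccw = 95.969 mL/cmH2O.

96.0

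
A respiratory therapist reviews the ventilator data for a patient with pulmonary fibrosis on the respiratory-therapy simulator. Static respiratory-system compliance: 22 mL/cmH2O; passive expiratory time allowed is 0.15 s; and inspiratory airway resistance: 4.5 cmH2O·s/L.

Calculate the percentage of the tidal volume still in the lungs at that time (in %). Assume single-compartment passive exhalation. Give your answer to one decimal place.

22.0

τ = R × C = 4.5 × 22 mL/cmH2O = 4.5 × 0.022 L/cmH2O = 0.099 s.
Passive exhalation: V(t)/V₀ = e^(−t/τ) = e^(−0.15/0.099) = 0.2198.
Fraction remaining = 0.2198 → 21.98%.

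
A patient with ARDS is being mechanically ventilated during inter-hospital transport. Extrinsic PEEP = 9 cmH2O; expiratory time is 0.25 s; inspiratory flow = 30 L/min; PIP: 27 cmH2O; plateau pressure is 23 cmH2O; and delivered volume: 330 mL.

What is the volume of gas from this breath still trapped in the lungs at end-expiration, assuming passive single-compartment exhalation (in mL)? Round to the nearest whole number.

88

Flow: 30 L/min ÷ 60 = 0.5 L/s.
R = (PIP − Pplat)/V̇ = (27 − 23) / 0.5 = 4.0/0.5 = 8.0 cmH2O·s/L.
C = Vt/(Pplat − PEEP) = 330.0 / (23 − 9) = 330.0/14.0 = 23.571 mL/cmH2O.
τ = R × C = 8.0 × 0.02357 L/cmH2O = 0.1886 s.
Fraction remaining = e^(−Te/τ) = e^(−0.25/0.1886) = 0.2657.
Trapped volume = 330.0 × 0.2657 = 87.681 mL.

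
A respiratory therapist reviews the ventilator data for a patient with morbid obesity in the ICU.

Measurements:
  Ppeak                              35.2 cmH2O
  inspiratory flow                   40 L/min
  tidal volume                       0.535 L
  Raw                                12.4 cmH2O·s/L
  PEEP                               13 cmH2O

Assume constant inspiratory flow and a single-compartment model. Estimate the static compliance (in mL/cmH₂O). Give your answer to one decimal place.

Flow: 40 L/min ÷ 60 = 0.6667 L/s.
Equation of motion (constant flow): PIP = Vt/C + R·V̇ + PEEP.
Vt/C = PIP − R·V̇ − PEEP = 35.2 − 12.4×0.6667 − 13 = 35.2 − 8.267 − 13 = 13.933 cmH2O.
C = Vt / 13.933 = 535 / 13.933 = 38.398 mL/cmH2O.

38.4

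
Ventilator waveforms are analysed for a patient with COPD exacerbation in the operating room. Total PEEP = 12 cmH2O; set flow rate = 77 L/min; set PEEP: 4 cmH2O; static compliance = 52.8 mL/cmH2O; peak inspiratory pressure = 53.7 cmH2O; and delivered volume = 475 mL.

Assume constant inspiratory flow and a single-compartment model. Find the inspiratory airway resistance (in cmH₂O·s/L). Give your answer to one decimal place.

Flow: 77 L/min ÷ 60 = 1.2833 L/s.
Total PEEP = 12 cmH2O (set 4 + intrinsic 8); this is the baseline alveolar pressure.
Equation of motion (constant flow): PIP = Vt/C + R·V̇ + PEEP.
R·V̇ = PIP − Vt/C − PEEP = 53.7 − 475/52.8 − 12 = 53.7 − 8.996 − 12 = 32.704 cmH2O.
R = 32.704 / 1.2833 = 25.484 cmH2O·s/L.

25.5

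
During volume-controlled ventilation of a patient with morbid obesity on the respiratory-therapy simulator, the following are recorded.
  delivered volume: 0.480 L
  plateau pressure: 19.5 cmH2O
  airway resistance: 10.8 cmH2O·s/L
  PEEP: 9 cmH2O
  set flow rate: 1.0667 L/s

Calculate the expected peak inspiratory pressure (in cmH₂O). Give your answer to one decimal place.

31.0

PIP = Pplat + Raw × flow = 19.5 + 10.8 × 1.0667 = 19.5 + 11.52 = 31.02 cmH2O.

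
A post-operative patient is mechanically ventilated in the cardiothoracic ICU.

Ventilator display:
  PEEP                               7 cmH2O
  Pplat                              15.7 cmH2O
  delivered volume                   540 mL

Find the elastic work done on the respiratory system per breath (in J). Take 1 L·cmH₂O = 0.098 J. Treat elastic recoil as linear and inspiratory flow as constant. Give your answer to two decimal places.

0.23

Elastic work ≈ ½ × (Pplat − PEEP) × Vt = 0.5 × (15.7 − 7) × 0.540 L = 0.5 × 8.7 × 0.540 = 2.349 L·cmH2O.
× 0.098 J/(L·cmH2O) → 0.2302 J.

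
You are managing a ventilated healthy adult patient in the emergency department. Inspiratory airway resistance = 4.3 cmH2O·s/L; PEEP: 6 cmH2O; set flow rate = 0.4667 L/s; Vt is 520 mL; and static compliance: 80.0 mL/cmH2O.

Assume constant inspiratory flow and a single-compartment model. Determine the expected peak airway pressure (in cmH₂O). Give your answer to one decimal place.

14.5

Equation of motion (constant flow): PIP = Vt/C + R·V̇ + PEEP.
PIP = 520/80.0 + 4.3×0.4667 + 6 = 6.5 + 2.007 + 6 = 14.507 cmH2O.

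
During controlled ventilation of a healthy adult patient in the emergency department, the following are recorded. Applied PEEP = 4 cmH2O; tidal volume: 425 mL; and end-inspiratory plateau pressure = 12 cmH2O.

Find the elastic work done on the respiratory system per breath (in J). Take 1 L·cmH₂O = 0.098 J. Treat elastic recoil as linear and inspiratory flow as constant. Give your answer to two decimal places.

Elastic work ≈ ½ × (Pplat − PEEP) × Vt = 0.5 × (12 − 4) × 0.425 L = 0.5 × 8.0 × 0.425 = 1.7 L·cmH2O.
× 0.098 J/(L·cmH2O) → 0.1666 J.

0.17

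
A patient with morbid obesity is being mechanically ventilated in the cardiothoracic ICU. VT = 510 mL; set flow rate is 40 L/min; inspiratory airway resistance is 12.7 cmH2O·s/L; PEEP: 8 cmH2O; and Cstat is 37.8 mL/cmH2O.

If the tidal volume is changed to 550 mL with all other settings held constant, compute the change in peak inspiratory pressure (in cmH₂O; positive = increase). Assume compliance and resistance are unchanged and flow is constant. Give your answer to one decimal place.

PIP = Vt/C + R·V̇ + PEEP (constant-flow equation of motion).
Only the elastic term changes: ΔPIP = ΔVt / C = (550 − 510) / 37.8 = 1.058 cmH2O.

1.1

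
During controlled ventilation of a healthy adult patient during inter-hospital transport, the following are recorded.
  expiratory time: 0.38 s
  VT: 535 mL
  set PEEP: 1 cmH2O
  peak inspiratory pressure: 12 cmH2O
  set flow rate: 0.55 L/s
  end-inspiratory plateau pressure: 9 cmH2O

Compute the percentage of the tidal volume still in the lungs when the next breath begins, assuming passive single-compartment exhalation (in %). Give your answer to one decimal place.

35.3

R = (PIP − Pplat)/V̇ = (12 − 9) / 0.55 = 3.0/0.55 = 5.455 cmH2O·s/L.
C = Vt/(Pplat − PEEP) = 535.0 / (9 − 1) = 535.0/8.0 = 66.875 mL/cmH2O.
τ = R × C = 5.455 × 0.06688 L/cmH2O = 0.3648 s.
Fraction remaining at end-expiration = e^(−Te/τ) = e^(−0.38/0.3648) = 0.3529 → 35.29%.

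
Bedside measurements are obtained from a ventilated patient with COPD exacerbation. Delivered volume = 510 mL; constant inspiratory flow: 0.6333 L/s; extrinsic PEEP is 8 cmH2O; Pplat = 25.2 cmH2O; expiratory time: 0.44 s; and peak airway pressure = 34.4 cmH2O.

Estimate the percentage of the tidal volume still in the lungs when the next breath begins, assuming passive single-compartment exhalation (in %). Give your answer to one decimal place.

R = (PIP − Pplat)/V̇ = (34.4 − 25.2) / 0.6333 = 9.2/0.6333 = 14.527 cmH2O·s/L.
C = Vt/(Pplat − PEEP) = 510.0 / (25.2 − 8) = 510.0/17.2 = 29.651 mL/cmH2O.
τ = R × C = 14.527 × 0.02965 L/cmH2O = 0.4307 s.
Fraction remaining at end-expiration = e^(−Te/τ) = e^(−0.44/0.4307) = 0.36 → 36.0%.

36.0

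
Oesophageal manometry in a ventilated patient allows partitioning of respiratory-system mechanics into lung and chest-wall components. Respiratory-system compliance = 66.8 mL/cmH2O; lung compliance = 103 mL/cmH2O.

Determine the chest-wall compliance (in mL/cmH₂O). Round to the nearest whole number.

190

1/Ccw = 1/Crs − 1/CL.
1/Ccw = 1/66.8 − 1/103 = 0.005261.
Ccw = 190.08 mL/cmH2O.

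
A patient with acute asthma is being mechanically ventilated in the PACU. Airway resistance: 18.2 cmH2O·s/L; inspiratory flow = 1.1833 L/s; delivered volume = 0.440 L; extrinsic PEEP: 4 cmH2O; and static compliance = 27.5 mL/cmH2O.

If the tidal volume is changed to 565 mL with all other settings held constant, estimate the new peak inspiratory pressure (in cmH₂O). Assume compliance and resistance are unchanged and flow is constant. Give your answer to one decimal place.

46.1

PIP = Vt/C + R·V̇ + PEEP (constant-flow equation of motion).
Only the elastic term changes: ΔPIP = ΔVt / C = (565 − 440) / 27.5 = 4.545 cmH2O.
Original PIP = 440/27.5 + 18.2×1.1833 + 4 = 41.536 cmH2O; new PIP = 41.536 + (4.545) = 46.081 cmH2O.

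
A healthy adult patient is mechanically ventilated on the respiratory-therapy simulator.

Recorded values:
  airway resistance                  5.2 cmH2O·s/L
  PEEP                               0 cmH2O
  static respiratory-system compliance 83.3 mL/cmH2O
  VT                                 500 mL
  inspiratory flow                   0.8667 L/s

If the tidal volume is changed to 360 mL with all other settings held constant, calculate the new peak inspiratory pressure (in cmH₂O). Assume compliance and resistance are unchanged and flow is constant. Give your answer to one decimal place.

8.8

PIP = Vt/C + R·V̇ + PEEP (constant-flow equation of motion).
Only the elastic term changes: ΔPIP = ΔVt / C = (360 − 500) / 83.3 = -1.681 cmH2O.
Original PIP = 500/83.3 + 5.2×0.8667 + 0 = 10.509 cmH2O; new PIP = 10.509 + (-1.681) = 8.828 cmH2O.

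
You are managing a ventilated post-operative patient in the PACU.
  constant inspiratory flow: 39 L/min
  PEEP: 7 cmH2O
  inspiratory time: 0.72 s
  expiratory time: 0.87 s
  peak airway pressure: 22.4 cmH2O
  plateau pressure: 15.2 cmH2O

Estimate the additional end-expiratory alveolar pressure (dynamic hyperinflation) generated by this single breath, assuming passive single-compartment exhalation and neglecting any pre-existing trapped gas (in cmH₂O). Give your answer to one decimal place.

2.1

Flow: 39 L/min ÷ 60 = 0.65 L/s.
Vt = flow × Ti = 0.65 L/s × 0.72 s × 1000 mL/L = 468.0 mL.
R = (PIP − Pplat)/V̇ = (22.4 − 15.2) / 0.65 = 7.2/0.65 = 11.077 cmH2O·s/L.
C = Vt/(Pplat − PEEP) = 468.0 / (15.2 − 7) = 468.0/8.2 = 57.073 mL/cmH2O.
τ = R × C = 11.077 × 0.05707 L/cmH2O = 0.6322 s.
Fraction remaining = e^(−Te/τ) = e^(−0.87/0.6322) = 0.2525; trapped volume = 468.0 × 0.2525 = 118.17 mL.
Additional alveolar pressure from trapping ≈ V_trapped / C = 118.17 / 57.073 = 2.071 cmH2O.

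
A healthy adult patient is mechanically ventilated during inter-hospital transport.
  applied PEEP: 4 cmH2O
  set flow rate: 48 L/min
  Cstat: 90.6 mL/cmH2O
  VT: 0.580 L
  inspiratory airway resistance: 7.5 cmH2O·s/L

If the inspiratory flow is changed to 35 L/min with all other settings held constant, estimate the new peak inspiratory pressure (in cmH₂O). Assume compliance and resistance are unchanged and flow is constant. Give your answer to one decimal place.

14.8

Flow: 48 L/min ÷ 60 = 0.8 L/s.
New flow: 35 L/min ÷ 60 = 0.5833 L/s.
PIP = Vt/C + R·V̇ + PEEP (constant-flow equation of motion).
Only the resistive term changes: ΔPIP = R × ΔV̇ = 7.5 × (0.5833 − 0.8) = 7.5 × -0.2167 = -1.625 cmH2O.
Original PIP = 580/90.6 + 7.5×0.8 + 4 = 16.402 cmH2O; new PIP = 16.402 + (-1.625) = 14.777 cmH2O.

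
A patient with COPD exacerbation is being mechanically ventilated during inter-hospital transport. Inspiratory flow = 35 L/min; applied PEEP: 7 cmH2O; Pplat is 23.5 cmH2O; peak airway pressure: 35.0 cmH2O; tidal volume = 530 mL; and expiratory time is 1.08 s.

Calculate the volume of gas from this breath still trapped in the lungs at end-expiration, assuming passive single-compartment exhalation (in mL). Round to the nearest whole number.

96

Flow: 35 L/min ÷ 60 = 0.5833 L/s.
R = (PIP − Pplat)/V̇ = (35.0 − 23.5) / 0.5833 = 11.5/0.5833 = 19.715 cmH2O·s/L.
C = Vt/(Pplat − PEEP) = 530.0 / (23.5 − 7) = 530.0/16.5 = 32.121 mL/cmH2O.
τ = R × C = 19.715 × 0.03212 L/cmH2O = 0.6332 s.
Fraction remaining = e^(−Te/τ) = e^(−1.08/0.6332) = 0.1817.
Trapped volume = 530.0 × 0.1817 = 96.301 mL.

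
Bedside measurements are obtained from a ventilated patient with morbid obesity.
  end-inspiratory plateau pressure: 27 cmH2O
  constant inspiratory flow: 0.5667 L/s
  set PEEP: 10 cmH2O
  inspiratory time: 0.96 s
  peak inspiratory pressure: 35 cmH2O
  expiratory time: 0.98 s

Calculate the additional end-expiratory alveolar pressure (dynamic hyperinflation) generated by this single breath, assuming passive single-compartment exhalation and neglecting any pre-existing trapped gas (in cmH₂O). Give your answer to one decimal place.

1.9

Vt = flow × Ti = 0.5667 L/s × 0.96 s × 1000 mL/L = 544.03 mL.
R = (PIP − Pplat)/V̇ = (35 − 27) / 0.5667 = 8.0/0.5667 = 14.117 cmH2O·s/L.
C = Vt/(Pplat − PEEP) = 544.03 / (27 − 10) = 544.03/17.0 = 32.002 mL/cmH2O.
τ = R × C = 14.117 × 0.032 L/cmH2O = 0.4517 s.
Fraction remaining = e^(−Te/τ) = e^(−0.98/0.4517) = 0.1142; trapped volume = 544.03 × 0.1142 = 62.128 mL.
Additional alveolar pressure from trapping ≈ V_trapped / C = 62.128 / 32.002 = 1.941 cmH2O.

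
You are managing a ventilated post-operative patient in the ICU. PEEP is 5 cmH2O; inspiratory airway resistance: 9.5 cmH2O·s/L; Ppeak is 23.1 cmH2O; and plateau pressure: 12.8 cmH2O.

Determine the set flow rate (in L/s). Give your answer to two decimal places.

1.08

flow = (PIP − Pplat) / Raw = 10.3 / 9.5 = 1.084 L/s.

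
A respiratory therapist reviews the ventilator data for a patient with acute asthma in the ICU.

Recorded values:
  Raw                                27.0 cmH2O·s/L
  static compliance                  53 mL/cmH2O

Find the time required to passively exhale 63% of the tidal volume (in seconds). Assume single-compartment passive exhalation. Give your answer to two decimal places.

τ = R × C = 27.0 × 53 mL/cmH2O = 27.0 × 0.053 L/cmH2O = 1.431 s.
Exhaled fraction f = 1 − e^(−t/τ) → t = −τ·ln(1 − f) = −1.431·ln(0.37) = 1.423 s.

1.42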